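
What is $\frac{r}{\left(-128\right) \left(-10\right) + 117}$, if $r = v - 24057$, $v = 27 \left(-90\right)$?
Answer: $- \frac{26487}{1397} \approx -18.96$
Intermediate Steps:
$v = -2430$
$r = -26487$ ($r = -2430 - 24057 = -26487$)
$\frac{r}{\left(-128\right) \left(-10\right) + 117} = - \frac{26487}{\left(-128\right) \left(-10\right) + 117} = - \frac{26487}{1280 + 117} = - \frac{26487}{1397}$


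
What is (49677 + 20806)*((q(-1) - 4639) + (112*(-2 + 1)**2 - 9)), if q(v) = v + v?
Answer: -319851854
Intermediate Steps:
q(v) = 2*v
(49677 + 20806)*((q(-1) - 4639) + (112*(-2 + 1)**2 - 9)) = (49677 + 20806)*((2*(-1) - 4639) + (112*(-2 + 1)**2 - 9)) = 70483*((-2 - 4639) + (112*(-1)**2 - 9)) = 70483*(-4641 + (112*1 - 9)) = 70483*(-4641 + (112 - 9)) = 70483*(-4641 + 103) = 70483*(-4538) = -319851854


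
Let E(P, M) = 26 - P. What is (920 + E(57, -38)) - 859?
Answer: 30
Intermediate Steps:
(920 + E(57, -38)) - 859 = (920 + (26 - 1*57)) - 859 = (920 + (26 - 57)) - 859 = (920 - 31) - 859 = 889 - 859 = 30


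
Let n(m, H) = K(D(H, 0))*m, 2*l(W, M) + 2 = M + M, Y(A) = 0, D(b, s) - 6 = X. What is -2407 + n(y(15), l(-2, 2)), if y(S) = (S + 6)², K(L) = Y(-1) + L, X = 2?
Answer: 1121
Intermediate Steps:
D(b, s) = 8 (D(b, s) = 6 + 2 = 8)
K(L) = L (K(L) = 0 + L = L)
l(W, M) = -1 + M (l(W, M) = -1 + (M + M)/2 = -1 + (2*M)/2 = -1 + M)
y(S) = (6 + S)²
n(m, H) = 8*m
-2407 + n(y(15), l(-2, 2)) = -2407 + 8*(6 + 15)² = -2407 + 8*21² = -2407 + 8*441 = -2407 + 3528 = 1121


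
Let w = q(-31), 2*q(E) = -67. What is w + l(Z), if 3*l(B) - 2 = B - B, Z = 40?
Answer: -197/6 ≈ -32.833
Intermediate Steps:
q(E) = -67/2 (q(E) = (1/2)*(-67) = -67/2)
l(B) = 2/3 (l(B) = 2/3 + (B - B)/3 = 2/3 + (1/3)*0 = 2/3 + 0 = 2/3)
w = -67/2 ≈ -33.500
w + l(Z) = -67/2 + 2/3 = -197/6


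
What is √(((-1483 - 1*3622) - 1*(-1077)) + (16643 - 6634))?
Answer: √5981 ≈ 77.337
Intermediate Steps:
√(((-1483 - 1*3622) - 1*(-1077)) + (16643 - 6634)) = √(((-1483 - 3622) + 1077) + 10009) = √((-5105 + 1077) + 10009) = √(-4028 + 10009) = √5981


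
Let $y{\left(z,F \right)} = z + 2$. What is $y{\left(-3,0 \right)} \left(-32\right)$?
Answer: $32$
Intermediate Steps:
$y{\left(z,F \right)} = 2 + z$
$y{\left(-3,0 \right)} \left(-32\right) = \left(2 - 3\right) \left(-32\right) = \left(-1\right) \left(-32\right) = 32$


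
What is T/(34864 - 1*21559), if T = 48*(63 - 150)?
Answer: -1392/4435 ≈ -0.31387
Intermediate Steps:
T = -4176 (T = 48*(-87) = -4176)
T/(34864 - 1*21559) = -4176/(34864 - 1*21559) = -4176/(34864 - 21559) = -4176/13305 = -4176*1/13305 = -1392/4435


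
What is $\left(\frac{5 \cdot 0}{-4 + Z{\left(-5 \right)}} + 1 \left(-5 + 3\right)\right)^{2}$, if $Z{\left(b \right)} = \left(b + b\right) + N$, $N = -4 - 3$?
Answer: $4$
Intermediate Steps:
$N = -7$ ($N = -4 - 3 = -7$)
$Z{\left(b \right)} = -7 + 2 b$ ($Z{\left(b \right)} = \left(b + b\right) - 7 = 2 b - 7 = -7 + 2 b$)
$\left(\frac{5 \cdot 0}{-4 + Z{\left(-5 \right)}} + 1 \left(-5 + 3\right)\right)^{2} = \left(\frac{5 \cdot 0}{-4 + \left(-7 + 2 \left(-5\right)\right)} + 1 \left(-5 + 3\right)\right)^{2} = \left(\frac{0}{-4 - 17} + 1 \left(-2\right)\right)^{2} = \left(\frac{0}{-4 - 17} - 2\right)^{2} = \left(\frac{0}{-21} - 2\right)^{2} = \left(0 \left(- \frac{1}{21}\right) - 2\right)^{2} = \left(0 - 2\right)^{2} = \left(-2\right)^{2} = 4$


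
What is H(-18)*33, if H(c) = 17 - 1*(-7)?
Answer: 792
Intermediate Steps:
H(c) = 24 (H(c) = 17 + 7 = 24)
H(-18)*33 = 24*33 = 792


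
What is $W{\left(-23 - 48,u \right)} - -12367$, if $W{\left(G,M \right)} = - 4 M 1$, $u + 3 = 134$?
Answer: $11843$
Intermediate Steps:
$u = 131$ ($u = -3 + 134 = 131$)
$W{\left(G,M \right)} = - 4 M$
$W{\left(-23 - 48,u \right)} - -12367 = \left(-4\right) 131 - -12367 = -524 + 12367 = 11843$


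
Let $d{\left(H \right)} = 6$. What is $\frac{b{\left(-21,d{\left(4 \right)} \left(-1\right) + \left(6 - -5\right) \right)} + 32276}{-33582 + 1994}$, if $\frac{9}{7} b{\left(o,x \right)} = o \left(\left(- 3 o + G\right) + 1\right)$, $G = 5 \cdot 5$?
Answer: $- \frac{92467}{94764} \approx -0.97576$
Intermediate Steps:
$G = 25$
$b{\left(o,x \right)} = \frac{7 o \left(26 - 3 o\right)}{9}$ ($b{\left(o,x \right)} = \frac{7 o \left(\left(- 3 o + 25\right) + 1\right)}{9} = \frac{7 o \left(\left(25 - 3 o\right) + 1\right)}{9} = \frac{7 o \left(26 - 3 o\right)}{9}$)
$\frac{b{\left(-21,d{\left(4 \right)} \left(-1\right) + \left(6 - -5\right) \right)} + 32276}{-33582 + 1994} = \frac{\frac{7}{9} \left(-21\right) \left(26 - -63\right) + 32276}{-33582 + 1994} = \frac{\frac{7}{9} \left(-21\right) \left(26 + 63\right) + 32276}{-31588} = \left(\frac{7}{9} \left(-21\right) 89 + 32276\right) \left(- \frac{1}{31588}\right) = \left(- \frac{4361}{3} + 32276\right) \left(- \frac{1}{31588}\right) = \frac{92467}{3} \left(- \frac{1}{31588}\right) = - \frac{92467}{94764}$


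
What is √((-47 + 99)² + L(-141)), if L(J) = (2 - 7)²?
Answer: √2729 ≈ 52.240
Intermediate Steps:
L(J) = 25 (L(J) = (-5)² = 25)
√((-47 + 99)² + L(-141)) = √((-47 + 99)² + 25) = √(52² + 25) = √(2704 + 25) = √2729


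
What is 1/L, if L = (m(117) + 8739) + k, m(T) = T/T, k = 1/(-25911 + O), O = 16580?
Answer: 9331/81552939 ≈ 0.00011442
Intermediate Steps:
k = -1/9331 (k = 1/(-25911 + 16580) = 1/(-9331) = -1/9331 ≈ -0.00010717)
m(T) = 1
L = 81552939/9331 (L = (1 + 8739) - 1/9331 = 8740 - 1/9331 = 81552939/9331 ≈ 8740.0)
1/L = 1/(81552939/9331) = 9331/81552939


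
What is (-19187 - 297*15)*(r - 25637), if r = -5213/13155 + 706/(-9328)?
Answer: 18594256171871527/30677460 ≈ 6.0612e+8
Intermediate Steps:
r = -28957147/61354920 (r = -5213*1/13155 + 706*(-1/9328) = -5213/13155 - 353/4664 = -28957147/61354920 ≈ -0.47196)
(-19187 - 297*15)*(r - 25637) = (-19187 - 297*15)*(-28957147/61354920 - 25637) = (-19187 - 4455)*(-1572985041187/61354920) = -23642*(-1572985041187/61354920) = 18594256171871527/30677460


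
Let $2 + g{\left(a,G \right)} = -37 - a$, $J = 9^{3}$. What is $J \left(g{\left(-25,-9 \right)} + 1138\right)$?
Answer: $819396$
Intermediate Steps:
$J = 729$
$g{\left(a,G \right)} = -39 - a$ ($g{\left(a,G \right)} = -2 - \left(37 + a\right) = -39 - a$)
$J \left(g{\left(-25,-9 \right)} + 1138\right) = 729 \left(\left(-39 - -25\right) + 1138\right) = 729 \left(\left(-39 + 25\right) + 1138\right) = 729 \left(-14 + 1138\right) = 729 \cdot 1124 = 819396$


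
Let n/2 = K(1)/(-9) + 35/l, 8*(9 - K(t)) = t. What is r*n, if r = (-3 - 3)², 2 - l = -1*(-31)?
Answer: -4579/29 ≈ -157.90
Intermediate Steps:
l = -29 (l = 2 - (-1)*(-31) = 2 - 1*31 = 2 - 31 = -29)
K(t) = 9 - t/8
r = 36 (r = (-6)² = 36)
n = -4579/1044 (n = 2*((9 - ⅛*1)/(-9) + 35/(-29)) = 2*((9 - ⅛)*(-⅑) + 35*(-1/29)) = 2*((71/8)*(-⅑) - 35/29) = 2*(-71/72 - 35/29) = 2*(-4579/2088) = -4579/1044 ≈ -4.3860)
r*n = 36*(-4579/1044) = -4579/29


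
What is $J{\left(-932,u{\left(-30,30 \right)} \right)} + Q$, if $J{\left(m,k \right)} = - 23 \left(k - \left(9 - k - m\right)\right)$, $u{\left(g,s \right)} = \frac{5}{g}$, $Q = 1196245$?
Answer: $\frac{3653687}{3} \approx 1.2179 \cdot 10^{6}$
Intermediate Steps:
$J{\left(m,k \right)} = 207 - 46 k - 23 m$ ($J{\left(m,k \right)} = - 23 \left(k - \left(9 - k - m\right)\right) = - 23 \left(k + \left(-9 + k + m\right)\right) = - 23 \left(-9 + m + 2 k\right) = 207 - 46 k - 23 m$)
$J{\left(-932,u{\left(-30,30 \right)} \right)} + Q = \left(207 - 46 \frac{5}{-30} - -21436\right) + 1196245 = \left(207 - 46 \cdot 5 \left(- \frac{1}{30}\right) + 21436\right) + 1196245 = \left(207 - - \frac{23}{3} + 21436\right) + 1196245 = \left(207 + \frac{23}{3} + 21436\right) + 1196245 = \frac{64952}{3} + 1196245 = \frac{3653687}{3}$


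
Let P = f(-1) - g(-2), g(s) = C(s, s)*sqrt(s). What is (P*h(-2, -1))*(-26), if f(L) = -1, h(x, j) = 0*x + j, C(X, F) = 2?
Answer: -26 - 52*I*sqrt(2) ≈ -26.0 - 73.539*I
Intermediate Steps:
h(x, j) = j (h(x, j) = 0 + j = j)
g(s) = 2*sqrt(s)
P = -1 - 2*I*sqrt(2) (P = -1 - 2*sqrt(-2) = -1 - 2*I*sqrt(2) ≈ -1.0 - 2.8284*I)
(P*h(-2, -1))*(-26) = ((-1 - 2*I*sqrt(2))*(-1))*(-26) = (1 + 2*I*sqrt(2))*(-26) = -26 - 52*I*sqrt(2)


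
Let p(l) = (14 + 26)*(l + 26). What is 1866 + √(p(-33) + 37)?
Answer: 1866 + 9*I*√3 ≈ 1866.0 + 15.588*I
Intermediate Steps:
p(l) = 1040 + 40*l (p(l) = 40*(26 + l) = 1040 + 40*l)
1866 + √(p(-33) + 37) = 1866 + √((1040 + 40*(-33)) + 37) = 1866 + √((1040 - 1320) + 37) = 1866 + √(-280 + 37) = 1866 + √(-243) = 1866 + 9*I*√3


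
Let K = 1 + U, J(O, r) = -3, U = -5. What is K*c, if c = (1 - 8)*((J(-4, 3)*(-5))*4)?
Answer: 1680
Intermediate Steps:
K = -4 (K = 1 - 5 = -4)
c = -420 (c = (1 - 8)*(-3*(-5)*4) = -105*4 = -7*60 = -420)
K*c = -4*(-420) = 1680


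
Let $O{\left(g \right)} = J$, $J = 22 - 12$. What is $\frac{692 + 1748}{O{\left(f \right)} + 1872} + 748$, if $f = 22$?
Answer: $\frac{705088}{941} \approx 749.3$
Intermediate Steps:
$J = 10$ ($J = 22 - 12 = 10$)
$O{\left(g \right)} = 10$
$\frac{692 + 1748}{O{\left(f \right)} + 1872} + 748 = \frac{692 + 1748}{10 + 1872} + 748 = \frac{2440}{1882} + 748 = 2440 \cdot \frac{1}{1882} + 748 = \frac{1220}{941} + 748 = \frac{705088}{941}$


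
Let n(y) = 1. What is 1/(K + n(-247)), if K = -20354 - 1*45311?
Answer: -1/65664 ≈ -1.5229e-5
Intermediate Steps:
K = -65665 (K = -20354 - 45311 = -65665)
1/(K + n(-247)) = 1/(-65665 + 1) = 1/(-65664) = -1/65664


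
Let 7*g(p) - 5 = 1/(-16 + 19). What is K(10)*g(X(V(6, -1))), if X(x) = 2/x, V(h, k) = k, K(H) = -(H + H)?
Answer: -320/21 ≈ -15.238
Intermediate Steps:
K(H) = -2*H
g(p) = 16/21 (g(p) = 5/7 + 1/(7*(-16 + 19)) = 5/7 + (1/7)/3 = 5/7 + (1/7)*(1/3) = 5/7 + 1/21 = 16/21)
K(10)*g(X(V(6, -1))) = -2*10*(16/21) = -20*16/21 = -320/21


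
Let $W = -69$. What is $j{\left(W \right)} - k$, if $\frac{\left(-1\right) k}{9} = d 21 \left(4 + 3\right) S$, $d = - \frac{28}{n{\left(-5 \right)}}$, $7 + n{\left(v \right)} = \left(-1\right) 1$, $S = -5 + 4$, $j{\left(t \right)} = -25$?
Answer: $- \frac{9311}{2} \approx -4655.5$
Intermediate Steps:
$S = -1$
$n{\left(v \right)} = -8$ ($n{\left(v \right)} = -7 - 1 = -8$)
$d = \frac{7}{2}$ ($d = - \frac{28}{-8} = \left(-28\right) \left(- \frac{1}{8}\right) = \frac{7}{2} \approx 3.5$)
$k = \frac{9261}{2}$ ($k = - 9 \cdot \frac{7}{2} \cdot 21 \left(4 + 3\right) \left(-1\right) = - 9 \frac{147 \cdot 7 \left(-1\right)}{2} = - 9 \cdot \frac{147}{2} \left(-7\right) = \left(-9\right) \left(- \frac{1029}{2}\right) = \frac{9261}{2} \approx 4630.5$)
$j{\left(W \right)} - k = -25 - \frac{9261}{2} = - \frac{9311}{2}$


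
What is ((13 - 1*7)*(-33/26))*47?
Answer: -4653/13 ≈ -357.92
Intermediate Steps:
((13 - 1*7)*(-33/26))*47 = ((13 - 7)*(-33*1/26))*47 = (6*(-33/26))*47 = -99/13*47 = -4653/13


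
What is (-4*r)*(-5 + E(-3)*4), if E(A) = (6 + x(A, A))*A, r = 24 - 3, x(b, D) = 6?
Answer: 12516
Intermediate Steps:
r = 21
E(A) = 12*A (E(A) = (6 + 6)*A = 12*A)
(-4*r)*(-5 + E(-3)*4) = (-4*21)*(-5 + (12*(-3))*4) = -84*(-5 - 36*4) = -84*(-5 - 144) = -84*(-149) = 12516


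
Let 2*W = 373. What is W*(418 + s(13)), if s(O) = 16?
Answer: 80941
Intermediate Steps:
W = 373/2 (W = (½)*373 = 373/2 ≈ 186.50)
W*(418 + s(13)) = 373*(418 + 16)/2 = (373/2)*434 = 80941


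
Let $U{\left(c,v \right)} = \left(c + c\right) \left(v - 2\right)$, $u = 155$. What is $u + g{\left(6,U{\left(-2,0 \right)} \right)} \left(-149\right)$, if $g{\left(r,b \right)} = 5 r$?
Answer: $-4315$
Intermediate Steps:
$U{\left(c,v \right)} = 2 c \left(-2 + v\right)$
$u + g{\left(6,U{\left(-2,0 \right)} \right)} \left(-149\right) = 155 + 5 \cdot 6 \left(-149\right) = 155 + 30 \left(-149\right) = 155 - 4470 = -4315$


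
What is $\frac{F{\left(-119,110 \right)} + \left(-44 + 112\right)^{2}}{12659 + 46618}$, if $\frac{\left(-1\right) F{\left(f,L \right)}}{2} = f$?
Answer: $\frac{4862}{59277} \approx 0.082022$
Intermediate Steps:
$F{\left(f,L \right)} = - 2 f$
$\frac{F{\left(-119,110 \right)} + \left(-44 + 112\right)^{2}}{12659 + 46618} = \frac{\left(-2\right) \left(-119\right) + \left(-44 + 112\right)^{2}}{12659 + 46618} = \frac{238 + 68^{2}}{59277} = \left(238 + 4624\right) \frac{1}{59277} = 4862 \cdot \frac{1}{59277} = \frac{4862}{59277}$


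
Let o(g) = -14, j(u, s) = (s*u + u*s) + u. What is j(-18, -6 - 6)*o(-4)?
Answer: -5796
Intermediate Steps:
j(u, s) = u + 2*s*u (j(u, s) = (s*u + s*u) + u = 2*s*u + u = u + 2*s*u)
j(-18, -6 - 6)*o(-4) = -18*(1 + 2*(-6 - 6))*(-14) = -18*(1 + 2*(-12))*(-14) = -18*(1 - 24)*(-14) = -18*(-23)*(-14) = 414*(-14) = -5796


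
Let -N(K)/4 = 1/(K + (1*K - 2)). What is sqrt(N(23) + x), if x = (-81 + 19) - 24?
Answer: I*sqrt(10417)/11 ≈ 9.2785*I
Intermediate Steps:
N(K) = -4/(-2 + 2*K) (N(K) = -4/(K + (1*K - 2)) = -4/(K + (K - 2)) = -4/(K + (-2 + K)) = -4/(-2 + 2*K))
x = -86 (x = -62 - 24 = -86)
sqrt(N(23) + x) = sqrt(-2/(-1 + 23) - 86) = sqrt(-2/22 - 86) = sqrt(-2*1/22 - 86) = sqrt(-1/11 - 86) = sqrt(-947/11) = I*sqrt(10417)/11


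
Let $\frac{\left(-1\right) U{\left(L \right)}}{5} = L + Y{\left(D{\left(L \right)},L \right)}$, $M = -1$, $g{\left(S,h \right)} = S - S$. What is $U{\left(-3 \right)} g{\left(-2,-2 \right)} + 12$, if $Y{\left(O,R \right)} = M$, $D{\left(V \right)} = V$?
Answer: $12$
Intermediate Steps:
$g{\left(S,h \right)} = 0$
$Y{\left(O,R \right)} = -1$
$U{\left(L \right)} = 5 - 5 L$ ($U{\left(L \right)} = - 5 \left(L - 1\right) = - 5 \left(-1 + L\right) = 5 - 5 L$)
$U{\left(-3 \right)} g{\left(-2,-2 \right)} + 12 = \left(5 - -15\right) 0 + 12 = \left(5 + 15\right) 0 + 12 = 20 \cdot 0 + 12 = 0 + 12 = 12$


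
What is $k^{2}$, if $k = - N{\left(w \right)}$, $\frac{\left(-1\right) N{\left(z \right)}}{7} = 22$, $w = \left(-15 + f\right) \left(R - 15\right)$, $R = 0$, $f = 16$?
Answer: $23716$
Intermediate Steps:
$w = -15$ ($w = \left(-15 + 16\right) \left(0 - 15\right) = 1 \left(-15\right) = -15$)
$N{\left(z \right)} = -154$ ($N{\left(z \right)} = \left(-7\right) 22 = -154$)
$k = 154$ ($k = \left(-1\right) \left(-154\right) = 154$)
$k^{2} = 154^{2} = 23716$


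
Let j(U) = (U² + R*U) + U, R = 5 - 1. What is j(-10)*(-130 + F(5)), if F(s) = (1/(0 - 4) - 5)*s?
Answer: -15625/2 ≈ -7812.5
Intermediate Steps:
R = 4
F(s) = -21*s/4 (F(s) = (1/(-4) - 5)*s = (-¼ - 5)*s = -21*s/4)
j(U) = U² + 5*U (j(U) = (U² + 4*U) + U = U² + 5*U)
j(-10)*(-130 + F(5)) = (-10*(5 - 10))*(-130 - 21/4*5) = (-10*(-5))*(-130 - 105/4) = 50*(-625/4) = -15625/2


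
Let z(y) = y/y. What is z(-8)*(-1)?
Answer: -1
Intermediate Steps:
z(y) = 1
z(-8)*(-1) = 1*(-1) = -1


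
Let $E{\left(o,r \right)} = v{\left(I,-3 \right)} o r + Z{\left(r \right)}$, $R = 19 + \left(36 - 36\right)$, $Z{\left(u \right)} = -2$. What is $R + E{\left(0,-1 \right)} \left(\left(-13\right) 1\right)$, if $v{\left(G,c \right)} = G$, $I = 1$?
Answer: $45$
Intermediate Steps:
$R = 19$ ($R = 19 + \left(36 - 36\right) = 19 + 0 = 19$)
$E{\left(o,r \right)} = -2 + o r$ ($E{\left(o,r \right)} = 1 o r - 2 = o r - 2 = -2 + o r$)
$R + E{\left(0,-1 \right)} \left(\left(-13\right) 1\right) = 19 + \left(-2 + 0 \left(-1\right)\right) \left(\left(-13\right) 1\right) = 19 + \left(-2 + 0\right) \left(-13\right) = 19 - -26 = 19 + 26 = 45$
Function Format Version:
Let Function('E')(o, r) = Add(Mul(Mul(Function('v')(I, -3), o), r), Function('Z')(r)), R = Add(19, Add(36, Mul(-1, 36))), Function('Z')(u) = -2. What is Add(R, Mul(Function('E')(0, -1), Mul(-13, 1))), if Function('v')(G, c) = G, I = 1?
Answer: 45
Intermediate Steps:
R = 19 (R = Add(19, Add(36, -36)) = Add(19, 0) = 19)
Function('E')(o, r) = Add(-2, Mul(o, r)) (Function('E')(o, r) = Add(Mul(Mul(1, o), r), -2) = Add(Mul(o, r), -2) = Add(-2, Mul(o, r)))
Add(R, Mul(Function('E')(0, -1), Mul(-13, 1))) = Add(19, Mul(Add(-2, Mul(0, -1)), Mul(-13, 1))) = Add(19, Mul(Add(-2, 0), -13)) = Add(19, Mul(-2, -13)) = Add(19, 26) = 45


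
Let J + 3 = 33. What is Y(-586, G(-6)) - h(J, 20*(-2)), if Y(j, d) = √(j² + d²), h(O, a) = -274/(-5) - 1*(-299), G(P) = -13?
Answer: -1769/5 + √343565 ≈ 232.34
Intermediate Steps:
J = 30 (J = -3 + 33 = 30)
h(O, a) = 1769/5 (h(O, a) = -274*(-⅕) + 299 = 274/5 + 299 = 1769/5)
Y(j, d) = √(d² + j²)
Y(-586, G(-6)) - h(J, 20*(-2)) = √((-13)² + (-586)²) - 1*1769/5 = √(169 + 343396) - 1769/5 = √343565 - 1769/5 = -1769/5 + √343565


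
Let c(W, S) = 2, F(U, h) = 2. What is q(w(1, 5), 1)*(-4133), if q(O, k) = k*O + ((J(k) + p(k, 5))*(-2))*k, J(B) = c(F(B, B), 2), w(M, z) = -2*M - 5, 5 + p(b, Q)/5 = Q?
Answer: 45463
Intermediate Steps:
p(b, Q) = -25 + 5*Q
w(M, z) = -5 - 2*M
J(B) = 2
q(O, k) = -4*k + O*k (q(O, k) = k*O + ((2 + (-25 + 5*5))*(-2))*k = O*k + ((2 + (-25 + 25))*(-2))*k = O*k + ((2 + 0)*(-2))*k = O*k + (2*(-2))*k = O*k - 4*k = -4*k + O*k)
q(w(1, 5), 1)*(-4133) = (1*(-4 + (-5 - 2*1)))*(-4133) = (1*(-4 + (-5 - 2)))*(-4133) = (1*(-4 - 7))*(-4133) = (1*(-11))*(-4133) = -11*(-4133) = 45463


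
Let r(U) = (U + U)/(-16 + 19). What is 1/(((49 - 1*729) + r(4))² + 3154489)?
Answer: 9/32519425 ≈ 2.7676e-7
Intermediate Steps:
r(U) = 2*U/3 (r(U) = (2*U)/3 = (2*U)*(⅓) = 2*U/3)
1/(((49 - 1*729) + r(4))² + 3154489) = 1/(((49 - 1*729) + (⅔)*4)² + 3154489) = 1/(((49 - 729) + 8/3)² + 3154489) = 1/((-680 + 8/3)² + 3154489) = 1/((-2032/3)² + 3154489) = 1/(4129024/9 + 3154489) = 1/(32519425/9) = 9/32519425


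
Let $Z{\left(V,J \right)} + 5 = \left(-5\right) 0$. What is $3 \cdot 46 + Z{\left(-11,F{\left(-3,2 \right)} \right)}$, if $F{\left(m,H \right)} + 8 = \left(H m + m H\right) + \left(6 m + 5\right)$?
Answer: $133$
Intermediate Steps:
$F{\left(m,H \right)} = -3 + 6 m + 2 H m$ ($F{\left(m,H \right)} = -8 + \left(\left(H m + m H\right) + \left(6 m + 5\right)\right) = -8 + \left(\left(H m + H m\right) + \left(5 + 6 m\right)\right) = -8 + \left(2 H m + \left(5 + 6 m\right)\right) = -8 + \left(5 + 6 m + 2 H m\right) = -3 + 6 m + 2 H m$)
$Z{\left(V,J \right)} = -5$ ($Z{\left(V,J \right)} = -5 - 0 = -5 + 0 = -5$)
$3 \cdot 46 + Z{\left(-11,F{\left(-3,2 \right)} \right)} = 3 \cdot 46 - 5 = 138 - 5 = 133$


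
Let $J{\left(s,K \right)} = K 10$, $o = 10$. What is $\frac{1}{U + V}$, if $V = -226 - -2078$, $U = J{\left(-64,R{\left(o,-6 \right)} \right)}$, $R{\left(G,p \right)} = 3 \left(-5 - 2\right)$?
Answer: $\frac{1}{1642} \approx 0.00060901$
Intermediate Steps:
$R{\left(G,p \right)} = -21$ ($R{\left(G,p \right)} = 3 \left(-7\right) = -21$)
$J{\left(s,K \right)} = 10 K$
$U = -210$ ($U = 10 \left(-21\right) = -210$)
$V = 1852$ ($V = -226 + 2078 = 1852$)
$\frac{1}{U + V} = \frac{1}{-210 + 1852} = \frac{1}{1642}$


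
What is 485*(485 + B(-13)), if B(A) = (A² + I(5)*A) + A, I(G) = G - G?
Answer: 310885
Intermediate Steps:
I(G) = 0
B(A) = A + A² (B(A) = (A² + 0*A) + A = (A² + 0) + A = A² + A = A + A²)
485*(485 + B(-13)) = 485*(485 - 13*(1 - 13)) = 485*(485 - 13*(-12)) = 485*(485 + 156) = 485*641 = 310885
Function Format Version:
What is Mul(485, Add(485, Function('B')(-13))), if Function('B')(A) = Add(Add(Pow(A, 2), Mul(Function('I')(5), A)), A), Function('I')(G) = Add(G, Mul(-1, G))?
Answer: 310885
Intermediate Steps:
Function('I')(G) = 0
Function('B')(A) = Add(A, Pow(A, 2)) (Function('B')(A) = Add(Add(Pow(A, 2), Mul(0, A)), A) = Add(Add(Pow(A, 2), 0), A) = Add(Pow(A, 2), A) = Add(A, Pow(A, 2)))
Mul(485, Add(485, Function('B')(-13))) = Mul(485, Add(485, Mul(-13, Add(1, -13)))) = Mul(485, Add(485, Mul(-13, -12))) = Mul(485, Add(485, 156)) = Mul(485, 641) = 310885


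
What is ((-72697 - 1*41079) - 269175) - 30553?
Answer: -413504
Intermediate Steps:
((-72697 - 1*41079) - 269175) - 30553 = ((-72697 - 41079) - 269175) - 30553 = (-113776 - 269175) - 30553 = -382951 - 30553 = -413504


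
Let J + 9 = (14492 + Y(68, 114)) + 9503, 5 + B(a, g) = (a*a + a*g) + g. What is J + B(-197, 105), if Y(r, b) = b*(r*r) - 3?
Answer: 569343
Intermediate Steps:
B(a, g) = -5 + g + a**2 + a*g (B(a, g) = -5 + ((a*a + a*g) + g) = -5 + ((a**2 + a*g) + g) = -5 + (g + a**2 + a*g) = -5 + g + a**2 + a*g)
Y(r, b) = -3 + b*r**2 (Y(r, b) = b*r**2 - 3 = -3 + b*r**2)
J = 551119 (J = -9 + ((14492 + (-3 + 114*68**2)) + 9503) = -9 + ((14492 + (-3 + 114*4624)) + 9503) = -9 + ((14492 + (-3 + 527136)) + 9503) = -9 + ((14492 + 527133) + 9503) = -9 + (541625 + 9503) = -9 + 551128 = 551119)
J + B(-197, 105) = 551119 + (-5 + 105 + (-197)**2 - 197*105) = 551119 + (-5 + 105 + 38809 - 20685) = 551119 + 18224 = 569343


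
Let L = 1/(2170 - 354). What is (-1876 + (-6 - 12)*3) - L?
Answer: -3504881/1816 ≈ -1930.0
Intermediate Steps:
L = 1/1816 ≈ 0.00055066
(-1876 + (-6 - 12)*3) - L = (-1876 + (-6 - 12)*3) - 1*1/1816 = (-1876 - 18*3) - 1/1816 = (-1876 - 54) - 1/1816 = -1930 - 1/1816 = -3504881/1816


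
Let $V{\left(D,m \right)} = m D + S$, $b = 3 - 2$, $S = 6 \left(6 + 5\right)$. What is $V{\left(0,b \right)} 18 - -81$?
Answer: $1269$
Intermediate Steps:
$S = 66$ ($S = 6 \cdot 11 = 66$)
$b = 1$ ($b = 3 - 2 = 1$)
$V{\left(D,m \right)} = 66 + D m$ ($V{\left(D,m \right)} = m D + 66 = D m + 66 = 66 + D m$)
$V{\left(0,b \right)} 18 - -81 = \left(66 + 0 \cdot 1\right) 18 - -81 = \left(66 + 0\right) 18 + 81 = 66 \cdot 18 + 81 = 1188 + 81 = 1269$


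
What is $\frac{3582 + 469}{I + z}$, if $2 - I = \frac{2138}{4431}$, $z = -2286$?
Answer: $- \frac{17949981}{10122542} \approx -1.7733$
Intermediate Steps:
$I = \frac{6724}{4431}$ ($I = 2 - \frac{2138}{4431} = \frac{6724}{4431} \approx 1.5175$)
$\frac{3582 + 469}{I + z} = \frac{3582 + 469}{\frac{6724}{4431} - 2286} = \frac{4051}{- \frac{10122542}{4431}} = 4051 \left(- \frac{4431}{10122542}\right) = - \frac{17949981}{10122542}$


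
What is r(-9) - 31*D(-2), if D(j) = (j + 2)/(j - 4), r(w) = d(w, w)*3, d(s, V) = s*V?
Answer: 243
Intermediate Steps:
d(s, V) = V*s
r(w) = 3*w**2 (r(w) = (w*w)*3 = w**2*3 = 3*w**2)
D(j) = (2 + j)/(-4 + j)
r(-9) - 31*D(-2) = 3*(-9)**2 - 31*(2 - 2)/(-4 - 2) = 3*81 - 31*0/(-6) = 243 - (-31)*0/6 = 243 - 31*0 = 243 + 0 = 243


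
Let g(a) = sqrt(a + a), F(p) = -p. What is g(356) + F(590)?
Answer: -590 + 2*sqrt(178) ≈ -563.32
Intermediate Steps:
g(a) = sqrt(2)*sqrt(a) (g(a) = sqrt(2*a) = sqrt(2)*sqrt(a))
g(356) + F(590) = sqrt(2)*sqrt(356) - 1*590 = sqrt(2)*(2*sqrt(89)) - 590 = 2*sqrt(178) - 590 = -590 + 2*sqrt(178)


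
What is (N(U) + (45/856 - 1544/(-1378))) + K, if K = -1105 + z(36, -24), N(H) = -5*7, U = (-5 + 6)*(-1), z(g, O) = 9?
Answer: -666353867/589784 ≈ -1129.8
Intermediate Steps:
U = -1 (U = 1*(-1) = -1)
N(H) = -35
K = -1096 (K = -1105 + 9 = -1096)
(N(U) + (45/856 - 1544/(-1378))) + K = (-35 + (45/856 - 1544/(-1378))) - 1096 = (-35 + (45*(1/856) - 1544*(-1/1378))) - 1096 = (-35 + (45/856 + 772/689)) - 1096 = (-35 + 691837/589784) - 1096 = -19950603/589784 - 1096 = -666353867/589784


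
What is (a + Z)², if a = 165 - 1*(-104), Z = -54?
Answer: 46225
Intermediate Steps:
a = 269 (a = 165 + 104 = 269)
(a + Z)² = (269 - 54)² = 215² = 46225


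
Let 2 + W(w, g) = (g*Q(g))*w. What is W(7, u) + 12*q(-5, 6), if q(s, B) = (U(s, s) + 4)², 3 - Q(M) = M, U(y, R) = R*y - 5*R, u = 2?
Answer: 35004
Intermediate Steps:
U(y, R) = -5*R + R*y
Q(M) = 3 - M
W(w, g) = -2 + g*w*(3 - g) (W(w, g) = -2 + (g*(3 - g))*w = -2 + g*w*(3 - g))
q(s, B) = (4 + s*(-5 + s))² (q(s, B) = (s*(-5 + s) + 4)² = (4 + s*(-5 + s))²)
W(7, u) + 12*q(-5, 6) = (-2 - 1*2*7*(-3 + 2)) + 12*(4 - 5*(-5 - 5))² = (-2 - 1*2*7*(-1)) + 12*(4 - 5*(-10))² = (-2 + 14) + 12*(4 + 50)² = 12 + 12*54² = 12 + 12*2916 = 12 + 34992 = 35004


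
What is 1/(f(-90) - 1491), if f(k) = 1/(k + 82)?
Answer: -8/11929 ≈ -0.00067063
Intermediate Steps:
f(k) = 1/(82 + k)
1/(f(-90) - 1491) = 1/(1/(82 - 90) - 1491) = 1/(1/(-8) - 1491) = 1/(-1/8 - 1491) = 1/(-11929/8) = -8/11929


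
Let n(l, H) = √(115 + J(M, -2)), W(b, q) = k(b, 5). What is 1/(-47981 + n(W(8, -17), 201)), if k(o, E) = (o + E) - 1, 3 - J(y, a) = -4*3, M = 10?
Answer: -47981/2302176231 - √130/2302176231 ≈ -2.0847e-5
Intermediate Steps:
J(y, a) = 15 (J(y, a) = 3 - (-4)*3 = 3 - 1*(-12) = 3 + 12 = 15)
k(o, E) = -1 + E + o (k(o, E) = (E + o) - 1 = -1 + E + o)
W(b, q) = 4 + b (W(b, q) = -1 + 5 + b = 4 + b)
n(l, H) = √130 (n(l, H) = √(115 + 15) = √130)
1/(-47981 + n(W(8, -17), 201)) = 1/(-47981 + √130)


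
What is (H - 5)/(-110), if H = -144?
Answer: 149/110 ≈ 1.3545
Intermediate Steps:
(H - 5)/(-110) = (-144 - 5)/(-110) = -149*(-1/110) = 149/110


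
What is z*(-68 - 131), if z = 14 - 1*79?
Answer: 12935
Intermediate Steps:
z = -65 (z = 14 - 79 = -65)
z*(-68 - 131) = -65*(-68 - 131) = -65*(-199) = 12935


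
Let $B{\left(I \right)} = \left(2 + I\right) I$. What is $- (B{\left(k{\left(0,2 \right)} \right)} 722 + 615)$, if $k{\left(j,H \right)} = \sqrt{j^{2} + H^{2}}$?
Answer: $-6391$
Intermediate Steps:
$k{\left(j,H \right)} = \sqrt{H^{2} + j^{2}}$
$B{\left(I \right)} = I \left(2 + I\right)$
$- (B{\left(k{\left(0,2 \right)} \right)} 722 + 615) = - (\sqrt{2^{2} + 0^{2}} \left(2 + \sqrt{2^{2} + 0^{2}}\right) 722 + 615) = - (\sqrt{4 + 0} \left(2 + \sqrt{4 + 0}\right) 722 + 615) = - (\sqrt{4} \left(2 + \sqrt{4}\right) 722 + 615) = - (2 \left(2 + 2\right) 722 + 615) = - (2 \cdot 4 \cdot 722 + 615) = - (8 \cdot 722 + 615) = - (5776 + 615) = \left(-1\right) 6391 = -6391$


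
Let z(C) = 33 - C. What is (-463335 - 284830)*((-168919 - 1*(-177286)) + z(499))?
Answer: -5911251665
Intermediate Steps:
(-463335 - 284830)*((-168919 - 1*(-177286)) + z(499)) = (-463335 - 284830)*((-168919 - 1*(-177286)) + (33 - 1*499)) = -748165*((-168919 + 177286) + (33 - 499)) = -748165*(8367 - 466) = -748165*7901 = -5911251665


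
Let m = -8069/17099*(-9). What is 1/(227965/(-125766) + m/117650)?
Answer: -63250782230025/114646863285016 ≈ -0.55170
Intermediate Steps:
m = 72621/17099 (m = -8069*1/17099*(-9) = -8069/17099*(-9) = 72621/17099 ≈ 4.2471)
1/(227965/(-125766) + m/117650) = 1/(227965/(-125766) + (72621/17099)/117650) = 1/(227965*(-1/125766) + (72621/17099)*(1/117650)) = 1/(-227965/125766 + 72621/2011697350) = 1/(-114646863285016/63250782230025) = -63250782230025/114646863285016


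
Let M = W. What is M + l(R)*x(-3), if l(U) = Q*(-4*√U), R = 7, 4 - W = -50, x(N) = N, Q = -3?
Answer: 54 - 36*√7 ≈ -41.247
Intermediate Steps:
W = 54 (W = 4 - 1*(-50) = 4 + 50 = 54)
M = 54
l(U) = 12*√U (l(U) = -(-12)*√U = 12*√U)
M + l(R)*x(-3) = 54 + (12*√7)*(-3) = 54 - 36*√7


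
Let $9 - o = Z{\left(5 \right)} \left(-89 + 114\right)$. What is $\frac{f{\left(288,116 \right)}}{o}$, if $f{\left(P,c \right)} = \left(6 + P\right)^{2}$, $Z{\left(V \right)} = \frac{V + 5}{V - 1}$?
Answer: $- \frac{172872}{107} \approx -1615.6$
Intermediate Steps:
$Z{\left(V \right)} = \frac{5 + V}{-1 + V}$
$o = - \frac{107}{2}$ ($o = 9 - \frac{5 + 5}{-1 + 5} \left(-89 + 114\right) = 9 - \frac{1}{4} \cdot 10 \cdot 25 = 9 - \frac{5}{2} \cdot 25 = 9 - \frac{125}{2} = - \frac{107}{2} \approx -53.5$)
$\frac{f{\left(288,116 \right)}}{o} = \frac{\left(6 + 288\right)^{2}}{- \frac{107}{2}} = 294^{2} \left(- \frac{2}{107}\right) = 86436 \left(- \frac{2}{107}\right) = - \frac{172872}{107}$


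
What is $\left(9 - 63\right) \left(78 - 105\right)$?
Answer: $1458$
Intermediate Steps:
$\left(9 - 63\right) \left(78 - 105\right) = \left(-54\right) \left(-27\right) = 1458$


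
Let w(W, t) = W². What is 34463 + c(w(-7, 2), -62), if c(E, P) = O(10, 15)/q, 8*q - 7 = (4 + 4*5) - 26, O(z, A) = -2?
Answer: 172299/5 ≈ 34460.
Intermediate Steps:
q = 5/8 (q = 7/8 + ((4 + 4*5) - 26)/8 = 7/8 + ((4 + 20) - 26)/8 = 7/8 + (24 - 26)/8 = 7/8 + (⅛)*(-2) = 7/8 - ¼ = 5/8 ≈ 0.62500)
c(E, P) = -16/5 (c(E, P) = -2/5/8 = -2*8/5 = -16/5)
34463 + c(w(-7, 2), -62) = 34463 - 16/5 = 172299/5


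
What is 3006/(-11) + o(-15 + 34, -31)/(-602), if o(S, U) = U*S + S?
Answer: -901671/3311 ≈ -272.33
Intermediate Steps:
o(S, U) = S + S*U (o(S, U) = S*U + S = S + S*U)
3006/(-11) + o(-15 + 34, -31)/(-602) = 3006/(-11) + ((-15 + 34)*(1 - 31))/(-602) = 3006*(-1/11) + (19*(-30))*(-1/602) = -3006/11 - 570*(-1/602) = -3006/11 + 285/301 = -901671/3311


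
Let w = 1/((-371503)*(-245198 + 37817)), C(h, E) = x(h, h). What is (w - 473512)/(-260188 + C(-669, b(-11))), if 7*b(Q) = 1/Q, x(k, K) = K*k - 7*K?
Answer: -36480625746924215/14796505808620008 ≈ -2.4655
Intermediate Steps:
x(k, K) = -7*K + K*k
b(Q) = 1/(7*Q)
C(h, E) = h*(-7 + h)
w = 1/77042663643 (w = -1/371503/(-207381) = -1/371503*(-1/207381) = 1/77042663643 ≈ 1.2980e-11)
(w - 473512)/(-260188 + C(-669, b(-11))) = (1/77042663643 - 473512)/(-260188 - 669*(-7 - 669)) = -36480625746924215/(77042663643*(-260188 - 669*(-676))) = -36480625746924215/(77042663643*(-260188 + 452244)) = -36480625746924215/77042663643/192056 = -36480625746924215/77042663643*1/192056 = -36480625746924215/14796505808620008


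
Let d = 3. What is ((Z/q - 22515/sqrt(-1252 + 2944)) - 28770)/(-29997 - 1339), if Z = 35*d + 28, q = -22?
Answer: 633073/689392 + 7505*sqrt(47)/2945584 ≈ 0.93577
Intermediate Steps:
Z = 133 (Z = 35*3 + 28 = 105 + 28 = 133)
((Z/q - 22515/sqrt(-1252 + 2944)) - 28770)/(-29997 - 1339) = ((133/(-22) - 22515/sqrt(-1252 + 2944)) - 28770)/(-29997 - 1339) = ((133*(-1/22) - 22515*sqrt(47)/282) - 28770)/(-31336) = ((-133/22 - 22515*sqrt(47)/282) - 28770)*(-1/31336) = ((-133/22 - 7505*sqrt(47)/94) - 28770)*(-1/31336) = (-633073/22 - 7505*sqrt(47)/94)*(-1/31336) = 633073/689392 + 7505*sqrt(47)/2945584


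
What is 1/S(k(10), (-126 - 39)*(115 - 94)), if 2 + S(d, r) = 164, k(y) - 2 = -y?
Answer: 1/162 ≈ 0.0061728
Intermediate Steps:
k(y) = 2 - y
S(d, r) = 162 (S(d, r) = -2 + 164 = 162)
1/S(k(10), (-126 - 39)*(115 - 94)) = 1/162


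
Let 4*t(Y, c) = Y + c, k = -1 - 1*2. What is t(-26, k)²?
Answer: 841/16 ≈ 52.563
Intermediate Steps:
k = -3 (k = -1 - 2 = -3)
t(Y, c) = Y/4 + c/4 (t(Y, c) = (Y + c)/4 = Y/4 + c/4)
t(-26, k)² = ((¼)*(-26) + (¼)*(-3))² = (-13/2 - ¾)² = (-29/4)² = 841/16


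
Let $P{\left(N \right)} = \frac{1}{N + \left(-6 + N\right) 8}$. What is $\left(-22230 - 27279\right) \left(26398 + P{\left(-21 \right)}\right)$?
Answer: $- \frac{103248131475}{79} \approx -1.3069 \cdot 10^{9}$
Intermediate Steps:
$P{\left(N \right)} = \frac{1}{-48 + 9 N}$ ($P{\left(N \right)} = \frac{1}{N + \left(-48 + 8 N\right)} = \frac{1}{-48 + 9 N}$)
$\left(-22230 - 27279\right) \left(26398 + P{\left(-21 \right)}\right) = \left(-22230 - 27279\right) \left(26398 + \frac{1}{3 \left(-16 + 3 \left(-21\right)\right)}\right) = - 49509 \left(26398 + \frac{1}{3 \left(-16 - 63\right)}\right) = - 49509 \left(26398 + \frac{1}{3 \left(-79\right)}\right) = - 49509 \left(26398 + \frac{1}{3} \left(- \frac{1}{79}\right)\right) = - 49509 \left(26398 - \frac{1}{237}\right) = \left(-49509\right) \frac{6256325}{237} = - \frac{103248131475}{79}$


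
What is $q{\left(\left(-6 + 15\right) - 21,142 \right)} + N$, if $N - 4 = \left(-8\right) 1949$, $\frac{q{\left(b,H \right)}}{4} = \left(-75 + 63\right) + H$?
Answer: $-15068$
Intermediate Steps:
$q{\left(b,H \right)} = -48 + 4 H$ ($q{\left(b,H \right)} = 4 \left(\left(-75 + 63\right) + H\right) = 4 \left(-12 + H\right) = -48 + 4 H$)
$N = -15588$ ($N = 4 - 15592 = -15588$)
$q{\left(\left(-6 + 15\right) - 21,142 \right)} + N = \left(-48 + 4 \cdot 142\right) - 15588 = \left(-48 + 568\right) - 15588 = 520 - 15588 = -15068$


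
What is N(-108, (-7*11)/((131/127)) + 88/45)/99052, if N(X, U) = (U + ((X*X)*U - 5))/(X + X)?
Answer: 499879693/12612489264 ≈ 0.039634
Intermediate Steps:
N(X, U) = (-5 + U + U*X²)/(2*X) (N(X, U) = (U + (X²*U - 5))/((2*X)) = (U + (U*X² - 5))*(1/(2*X)) = (U + (-5 + U*X²))*(1/(2*X)) = (-5 + U + U*X²)*(1/(2*X)) = (-5 + U + U*X²)/(2*X))
N(-108, (-7*11)/((131/127)) + 88/45)/99052 = ((½)*(-5 + ((-7*11)/((131/127)) + 88/45) + ((-7*11)/((131/127)) + 88/45)*(-108)²)/(-108))/99052 = ((½)*(-1/108)*(-5 + (-77/(131*(1/127)) + 88*(1/45)) + (-77/(131*(1/127)) + 88*(1/45))*11664))*(1/99052) = ((½)*(-1/108)*(-5 + (-77/131/127 + 88/45) + (-77/131/127 + 88/45)*11664))*(1/99052) = ((½)*(-1/108)*(-5 + (-77*127/131 + 88/45) + (-77*127/131 + 88/45)*11664))*(1/99052) = ((½)*(-1/108)*(-5 + (-9779/131 + 88/45) + (-9779/131 + 88/45)*11664))*(1/99052) = ((½)*(-1/108)*(-5 - 428527/5895 - 428527/5895*11664))*(1/99052) = ((½)*(-1/108)*(-5 - 428527/5895 - 555370992/655))*(1/99052) = ((½)*(-1/108)*(-999759386/1179))*(1/99052) = (499879693/127332)*(1/99052) = 499879693/12612489264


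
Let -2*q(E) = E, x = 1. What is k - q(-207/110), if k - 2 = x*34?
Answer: 7713/220 ≈ 35.059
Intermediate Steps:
k = 36 (k = 2 + 1*34 = 2 + 34 = 36)
q(E) = -E/2
k - q(-207/110) = 36 - (-1)*(-207/110)/2 = 36 - (-1)*(-207*1/110)/2 = 36 - (-1)*(-207)/(2*110) = 36 - 1*207/220 = 36 - 207/220 = 7713/220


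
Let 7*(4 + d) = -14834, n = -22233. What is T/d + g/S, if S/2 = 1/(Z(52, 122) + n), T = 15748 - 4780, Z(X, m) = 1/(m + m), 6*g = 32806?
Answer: -220412968003925/3626328 ≈ -6.0781e+7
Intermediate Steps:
g = 16403/3 (g = (⅙)*32806 = 16403/3 ≈ 5467.7)
Z(X, m) = 1/(2*m)
T = 10968
d = -14862/7 (d = -4 + (⅐)*(-14834) = -4 - 14834/7 = -14862/7 ≈ -2123.1)
S = -488/5424851 (S = 2/((½)/122 - 22233) = 2/((½)*(1/122) - 22233) = 2/(1/244 - 22233) = 2/(-5424851/244) = 2*(-244/5424851) = -488/5424851 ≈ -8.9956e-5)
T/d + g/S = 10968/(-14862/7) + 16403/(3*(-488/5424851)) = 10968*(-7/14862) + (16403/3)*(-5424851/488) = -12796/2477 - 88983830953/1464 = -220412968003925/3626328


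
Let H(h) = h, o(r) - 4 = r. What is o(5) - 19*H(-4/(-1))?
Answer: -67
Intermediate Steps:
o(r) = 4 + r
o(5) - 19*H(-4/(-1)) = (4 + 5) - (-76)/(-1) = 9 - (-76)*(-1) = 9 - 19*4 = 9 - 76 = -67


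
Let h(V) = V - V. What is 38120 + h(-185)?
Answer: 38120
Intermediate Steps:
h(V) = 0
38120 + h(-185) = 38120 + 0 = 38120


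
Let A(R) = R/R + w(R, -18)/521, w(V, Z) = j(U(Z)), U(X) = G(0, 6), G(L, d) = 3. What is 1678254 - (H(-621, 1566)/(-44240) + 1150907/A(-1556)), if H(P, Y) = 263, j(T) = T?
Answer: 3094395026393/5795440 ≈ 5.3394e+5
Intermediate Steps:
U(X) = 3
w(V, Z) = 3
A(R) = 524/521 (A(R) = R/R + 3/521 = 1 + 3*(1/521) = 1 + 3/521 = 524/521)
1678254 - (H(-621, 1566)/(-44240) + 1150907/A(-1556)) = 1678254 - (263/(-44240) + 1150907/(524/521)) = 1678254 - (263*(-1/44240) + 1150907*(521/524)) = 1678254 - (-263/44240 + 599622547/524) = 1678254 - 1*6631825335367/5795440 = 1678254 - 6631825335367/5795440 = 3094395026393/5795440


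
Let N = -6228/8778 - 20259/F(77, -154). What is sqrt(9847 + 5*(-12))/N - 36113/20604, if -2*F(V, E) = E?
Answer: -36113/20604 - 209*sqrt(9787)/55137 ≈ -2.1277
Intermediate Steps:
F(V, E) = -E/2
N = -55137/209 (N = -6228/8778 - 20259/((-1/2*(-154))) = -6228*1/8778 - 20259/77 = -1038/1463 - 20259*1/77 = -1038/1463 - 20259/77 = -55137/209 ≈ -263.81)
sqrt(9847 + 5*(-12))/N - 36113/20604 = sqrt(9847 + 5*(-12))/(-55137/209) - 36113/20604 = sqrt(9847 - 60)*(-209/55137) - 36113*1/20604 = sqrt(9787)*(-209/55137) - 36113/20604 = -209*sqrt(9787)/55137 - 36113/20604 = -36113/20604 - 209*sqrt(9787)/55137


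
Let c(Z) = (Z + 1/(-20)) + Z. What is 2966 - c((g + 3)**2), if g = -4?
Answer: 59281/20 ≈ 2964.1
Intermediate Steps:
c(Z) = -1/20 + 2*Z (c(Z) = (Z - 1/20) + Z = (-1/20 + Z) + Z = -1/20 + 2*Z)
2966 - c((g + 3)**2) = 2966 - (-1/20 + 2*(-4 + 3)**2) = 2966 - (-1/20 + 2*(-1)**2) = 2966 - (-1/20 + 2*1) = 2966 - (-1/20 + 2) = 2966 - 1*39/20 = 2966 - 39/20 = 59281/20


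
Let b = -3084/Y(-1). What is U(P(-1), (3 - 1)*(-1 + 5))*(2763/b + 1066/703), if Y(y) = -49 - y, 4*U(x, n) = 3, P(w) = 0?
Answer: 12065277/361342 ≈ 33.390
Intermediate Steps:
U(x, n) = ¾ (U(x, n) = (¼)*3 = ¾)
b = 257/4 (b = -3084/(-49 - 1*(-1)) = -3084/(-49 + 1) = -3084/(-48) = -3084*(-1/48) = 257/4 ≈ 64.250)
U(P(-1), (3 - 1)*(-1 + 5))*(2763/b + 1066/703) = 3*(2763/(257/4) + 1066/703)/4 = 3*(2763*(4/257) + 1066*(1/703))/4 = 3*(11052/257 + 1066/703)/4 = (¾)*(8043518/180671) = 12065277/361342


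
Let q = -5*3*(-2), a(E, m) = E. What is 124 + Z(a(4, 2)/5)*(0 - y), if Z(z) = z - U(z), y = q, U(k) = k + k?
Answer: 148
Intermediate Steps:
U(k) = 2*k
q = 30 (q = -15*(-2) = 30)
y = 30
Z(z) = -z (Z(z) = z - 2*z = -z)
124 + Z(a(4, 2)/5)*(0 - y) = 124 + (-4/5)*(0 - 1*30) = 124 + (-4/5)*(0 - 30) = 124 - 1*⅘*(-30) = 124 - ⅘*(-30) = 124 + 24 = 148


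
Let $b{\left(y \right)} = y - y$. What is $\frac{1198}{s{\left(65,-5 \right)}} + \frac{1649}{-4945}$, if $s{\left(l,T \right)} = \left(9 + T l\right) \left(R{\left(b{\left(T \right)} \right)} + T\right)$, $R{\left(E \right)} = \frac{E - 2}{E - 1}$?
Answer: $\frac{2180429}{2343930} \approx 0.93024$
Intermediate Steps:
$b{\left(y \right)} = 0$
$R{\left(E \right)} = \frac{-2 + E}{-1 + E}$
$s{\left(l,T \right)} = \left(2 + T\right) \left(9 + T l\right)$ ($s{\left(l,T \right)} = \left(9 + T l\right) \left(\frac{-2 + 0}{-1 + 0} + T\right) = \left(9 + T l\right) \left(\frac{1}{-1} \left(-2\right) + T\right) = \left(9 + T l\right) \left(\left(-1\right) \left(-2\right) + T\right) = \left(9 + T l\right) \left(2 + T\right) = \left(2 + T\right) \left(9 + T l\right)$)
$\frac{1198}{s{\left(65,-5 \right)}} + \frac{1649}{-4945} = \frac{1198}{18 + 9 \left(-5\right) + 65 \left(-5\right)^{2} + 2 \left(-5\right) 65} + \frac{1649}{-4945} = \frac{1198}{18 - 45 + 65 \cdot 25 - 650} + 1649 \left(- \frac{1}{4945}\right) = \frac{1198}{18 - 45 + 1625 - 650} - \frac{1649}{4945} = \frac{1198}{948} - \frac{1649}{4945} = 1198 \cdot \frac{1}{948} - \frac{1649}{4945} = \frac{599}{474} - \frac{1649}{4945} = \frac{2180429}{2343930}$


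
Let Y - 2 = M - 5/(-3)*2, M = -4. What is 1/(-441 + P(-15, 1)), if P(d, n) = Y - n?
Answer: -3/1322 ≈ -0.0022693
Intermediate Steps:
Y = 4/3 (Y = 2 + (-4 - 5/(-3)*2) = 2 + (-4 - 5*(-1/3)*2) = 2 + (-4 + (5/3)*2) = 2 + (-4 + 10/3) = 2 - 2/3 = 4/3 ≈ 1.3333)
P(d, n) = 4/3 - n
1/(-441 + P(-15, 1)) = 1/(-441 + (4/3 - 1*1)) = 1/(-441 + (4/3 - 1)) = 1/(-441 + 1/3) = 1/(-1322/3) = -3/1322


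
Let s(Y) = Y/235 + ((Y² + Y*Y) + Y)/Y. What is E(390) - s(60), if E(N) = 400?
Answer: 13101/47 ≈ 278.74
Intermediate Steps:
s(Y) = Y/235 + (Y + 2*Y²)/Y (s(Y) = Y*(1/235) + ((Y² + Y²) + Y)/Y = Y/235 + (2*Y² + Y)/Y = Y/235 + (Y + 2*Y²)/Y)
E(390) - s(60) = 400 - (1 + (471/235)*60) = 400 - (1 + 5652/47) = 400 - 1*5699/47 = 400 - 5699/47 = 13101/47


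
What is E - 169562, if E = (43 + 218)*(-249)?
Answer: -234551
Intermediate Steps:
E = -64989 (E = 261*(-249) = -64989)
E - 169562 = -64989 - 169562 = -234551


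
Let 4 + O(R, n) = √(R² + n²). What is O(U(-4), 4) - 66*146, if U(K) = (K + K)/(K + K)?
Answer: -9640 + √17 ≈ -9635.9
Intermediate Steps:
U(K) = 1 (U(K) = (2*K)/((2*K)) = (2*K)*(1/(2*K)) = 1)
O(R, n) = -4 + √(R² + n²)
O(U(-4), 4) - 66*146 = (-4 + √(1² + 4²)) - 66*146 = (-4 + √(1 + 16)) - 9636 = (-4 + √17) - 9636 = -9640 + √17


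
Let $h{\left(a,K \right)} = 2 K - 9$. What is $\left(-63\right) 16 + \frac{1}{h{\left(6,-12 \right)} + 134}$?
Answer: $- \frac{101807}{101} \approx -1008.0$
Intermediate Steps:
$h{\left(a,K \right)} = -9 + 2 K$
$\left(-63\right) 16 + \frac{1}{h{\left(6,-12 \right)} + 134} = \left(-63\right) 16 + \frac{1}{\left(-9 + 2 \left(-12\right)\right) + 134} = -1008 + \frac{1}{\left(-9 - 24\right) + 134} = -1008 + \frac{1}{-33 + 134} = -1008 + \frac{1}{101} = - \frac{101807}{101}$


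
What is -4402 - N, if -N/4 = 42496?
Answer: 165582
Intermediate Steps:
N = -169984 (N = -4*42496 = -169984)
-4402 - N = -4402 - 1*(-169984) = -4402 + 169984 = 165582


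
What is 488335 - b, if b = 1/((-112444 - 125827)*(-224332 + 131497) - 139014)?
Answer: 10801847760253784/22119749271 ≈ 4.8834e+5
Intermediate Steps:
b = 1/22119749271 (b = 1/(-238271*(-92835) - 139014) = 1/(22119888285 - 139014) = 1/22119749271 ≈ 4.5208e-11)
488335 - b = 488335 - 1*1/22119749271 = 488335 - 1/22119749271 = 10801847760253784/22119749271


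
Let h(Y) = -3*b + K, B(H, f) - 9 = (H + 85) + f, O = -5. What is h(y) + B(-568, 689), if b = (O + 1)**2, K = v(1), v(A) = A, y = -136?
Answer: 168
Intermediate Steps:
K = 1
B(H, f) = 94 + H + f (B(H, f) = 9 + ((H + 85) + f) = 9 + ((85 + H) + f) = 9 + (85 + H + f) = 94 + H + f)
b = 16 (b = (-5 + 1)**2 = (-4)**2 = 16)
h(Y) = -47 (h(Y) = -3*16 + 1 = -48 + 1 = -47)
h(y) + B(-568, 689) = -47 + (94 - 568 + 689) = -47 + 215 = 168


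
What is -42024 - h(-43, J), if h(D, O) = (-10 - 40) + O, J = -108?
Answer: -41866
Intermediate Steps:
h(D, O) = -50 + O
-42024 - h(-43, J) = -42024 - (-50 - 108) = -42024 - 1*(-158) = -42024 + 158 = -41866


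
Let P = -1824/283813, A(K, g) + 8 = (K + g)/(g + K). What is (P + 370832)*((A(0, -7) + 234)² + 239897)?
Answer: 30671694908964192/283813 ≈ 1.0807e+11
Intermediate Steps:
A(K, g) = -7 (A(K, g) = -8 + (K + g)/(g + K) = -8 + (K + g)/(K + g) = -8 + 1 = -7)
P = -1824/283813 (P = -1824*1/283813 = -1824/283813 ≈ -0.0064268)
(P + 370832)*((A(0, -7) + 234)² + 239897) = (-1824/283813 + 370832)*((-7 + 234)² + 239897) = 105246940592*(227² + 239897)/283813 = 105246940592*(51529 + 239897)/283813 = (105246940592/283813)*291426 = 30671694908964192/283813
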